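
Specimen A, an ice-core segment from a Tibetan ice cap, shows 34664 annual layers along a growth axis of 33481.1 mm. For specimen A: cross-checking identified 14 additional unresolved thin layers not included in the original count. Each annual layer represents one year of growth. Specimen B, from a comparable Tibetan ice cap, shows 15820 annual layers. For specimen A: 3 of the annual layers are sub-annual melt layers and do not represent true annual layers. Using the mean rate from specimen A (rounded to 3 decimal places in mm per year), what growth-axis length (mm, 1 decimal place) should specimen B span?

Specimen A: adjusted count: 34664 − 3 + 14 = 34675 annual layers.
A: 33481.1 mm over 34675 years gives 33481.1 / 34675 ≈ 0.966 mm/yr.
Length of B = 0.966 × 15820 = 15282.1 mm.

15282.1 mm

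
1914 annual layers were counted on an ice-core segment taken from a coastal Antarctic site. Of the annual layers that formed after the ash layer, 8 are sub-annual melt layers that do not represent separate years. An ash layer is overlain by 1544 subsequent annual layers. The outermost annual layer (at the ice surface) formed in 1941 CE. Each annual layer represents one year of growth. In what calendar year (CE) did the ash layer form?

1544 annual layers post-date the ash layer.
1544 − 8 false = 1536 true annual layers after the ash layer.
1941 − 1536 = 405 CE.

405 CE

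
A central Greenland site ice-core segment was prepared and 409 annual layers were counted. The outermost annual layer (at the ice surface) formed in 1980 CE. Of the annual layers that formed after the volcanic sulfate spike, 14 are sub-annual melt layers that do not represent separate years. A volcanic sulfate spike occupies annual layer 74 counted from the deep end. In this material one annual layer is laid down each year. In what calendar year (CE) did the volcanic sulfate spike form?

409 − 74 = 335 annual layers lie beyond the volcanic sulfate spike toward the ice surface.
335 − 14 false = 321 true annual layers after the volcanic sulfate spike.
1980 − 321 = 1659 CE.

1659 CE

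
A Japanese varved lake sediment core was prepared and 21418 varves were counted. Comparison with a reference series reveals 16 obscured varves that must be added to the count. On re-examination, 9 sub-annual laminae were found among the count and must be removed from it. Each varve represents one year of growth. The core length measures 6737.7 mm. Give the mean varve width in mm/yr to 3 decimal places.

0.314 mm/yr

Adjusted count: 21418 − 9 + 16 = 21425 varves.
Extension rate ≈ 6737.7 / 21425 = 0.314 mm/yr.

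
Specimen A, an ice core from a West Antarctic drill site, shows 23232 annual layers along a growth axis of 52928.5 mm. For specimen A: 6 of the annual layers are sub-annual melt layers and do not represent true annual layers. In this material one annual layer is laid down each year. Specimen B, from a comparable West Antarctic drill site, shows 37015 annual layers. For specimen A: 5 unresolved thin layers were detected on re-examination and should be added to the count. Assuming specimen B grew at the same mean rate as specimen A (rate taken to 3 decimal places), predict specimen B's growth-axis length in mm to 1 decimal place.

Specimen A: adjusted count: 23232 − 6 + 5 = 23231 annual layers.
A: 52928.5 mm over 23231 years gives 52928.5 / 23231 ≈ 2.278 mm/yr.
Length of B = 2.278 × 37015 = 84320.2 mm.

84320.2 mm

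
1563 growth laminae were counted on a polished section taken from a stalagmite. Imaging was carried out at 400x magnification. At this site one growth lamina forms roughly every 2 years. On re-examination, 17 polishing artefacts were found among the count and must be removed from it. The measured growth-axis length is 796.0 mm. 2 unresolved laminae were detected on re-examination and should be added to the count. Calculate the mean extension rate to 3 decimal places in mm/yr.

0.257 mm/yr

Correcting the raw count gives 1563 − 17 + 2 = 1548 true growth laminae.
At 2 years per growth lamina, 1548 × 2 = 3096 years.
Mean rate = 796.0 mm / 3096 years ≈ 0.257 mm/yr.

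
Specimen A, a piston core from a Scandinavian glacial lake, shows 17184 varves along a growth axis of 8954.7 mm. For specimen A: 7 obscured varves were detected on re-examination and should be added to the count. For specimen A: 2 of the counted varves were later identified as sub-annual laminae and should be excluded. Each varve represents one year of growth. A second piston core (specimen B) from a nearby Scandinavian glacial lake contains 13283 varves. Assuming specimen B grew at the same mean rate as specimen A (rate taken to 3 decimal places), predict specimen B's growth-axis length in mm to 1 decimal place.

Specimen A: adjusted count: 17184 − 2 + 7 = 17189 varves.
A: 8954.7 mm over 17189 years gives 8954.7 / 17189 ≈ 0.521 mm/yr.
For B, 0.521 mm/year × 13283 years = 6920.4 mm.

6920.4 mm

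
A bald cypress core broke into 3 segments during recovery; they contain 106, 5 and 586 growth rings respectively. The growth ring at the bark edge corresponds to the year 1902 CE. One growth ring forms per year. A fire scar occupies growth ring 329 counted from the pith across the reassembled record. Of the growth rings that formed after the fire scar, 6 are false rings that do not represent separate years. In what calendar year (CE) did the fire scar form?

Total growth rings = 106 + 5 + 586 = 697.
697 − 329 = 368 growth rings lie beyond the fire scar toward the bark edge.
Excluding 6 false growth rings: 368 − 6 = 362.
The growth ring at the bark edge is 1902 CE, so the fire scar dates to 1902 − 362 = 1540 CE.

1540 CE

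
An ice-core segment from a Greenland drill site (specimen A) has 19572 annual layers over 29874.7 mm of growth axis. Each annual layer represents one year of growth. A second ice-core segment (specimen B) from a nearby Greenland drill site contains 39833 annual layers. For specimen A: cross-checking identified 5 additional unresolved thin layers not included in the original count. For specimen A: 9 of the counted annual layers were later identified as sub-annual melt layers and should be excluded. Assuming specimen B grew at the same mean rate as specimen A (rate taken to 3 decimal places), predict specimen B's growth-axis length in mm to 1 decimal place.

Specimen A: correcting the raw count gives 19572 − 9 + 5 = 19568 true annual layers.
A: Mean rate = 29874.7 mm / 19568 years ≈ 1.527 mm/year.
B's length ≈ 1.527 × 39833 = 60825.0 mm.

60825.0 mm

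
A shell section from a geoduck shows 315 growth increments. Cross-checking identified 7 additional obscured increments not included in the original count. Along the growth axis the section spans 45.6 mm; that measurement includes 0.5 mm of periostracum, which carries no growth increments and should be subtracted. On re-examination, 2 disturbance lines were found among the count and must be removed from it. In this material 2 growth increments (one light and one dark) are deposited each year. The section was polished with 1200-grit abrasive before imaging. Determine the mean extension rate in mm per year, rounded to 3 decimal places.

Correcting the raw count gives 315 − 2 + 7 = 320 true growth increments.
Dividing by 2 growth increments per year: 320 / 2 = 160 years.
Removing the 0.5 mm offcut leaves 45.6 − 0.5 = 45.1 mm.
Mean rate = 45.1 mm / 160 years ≈ 0.282 mm per year.

0.282 mm per year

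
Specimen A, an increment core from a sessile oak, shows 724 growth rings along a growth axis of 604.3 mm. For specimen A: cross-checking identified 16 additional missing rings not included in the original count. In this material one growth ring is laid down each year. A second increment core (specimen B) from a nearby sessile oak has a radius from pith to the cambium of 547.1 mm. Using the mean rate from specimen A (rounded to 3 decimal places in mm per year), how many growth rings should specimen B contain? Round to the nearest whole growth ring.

Specimen A: correcting the raw count gives 724 + 16 = 740 true growth rings.
A: Extension rate ≈ 604.3 / 740 = 0.817 mm/yr.
B spans 547.1 / 0.817 = 669.65 years ≈ 670 growth rings.

670 growth rings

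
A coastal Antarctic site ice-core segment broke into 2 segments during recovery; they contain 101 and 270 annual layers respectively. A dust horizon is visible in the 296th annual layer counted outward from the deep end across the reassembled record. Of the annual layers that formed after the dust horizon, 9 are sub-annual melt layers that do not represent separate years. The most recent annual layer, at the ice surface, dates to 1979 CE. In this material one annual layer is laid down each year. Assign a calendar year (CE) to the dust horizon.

Total annual layers = 101 + 270 = 371.
371 − 296 = 75 annual layers lie beyond the dust horizon toward the ice surface.
75 − 9 false = 66 true annual layers after the dust horizon.
1979 − 66 = 1913 CE.

1913 CE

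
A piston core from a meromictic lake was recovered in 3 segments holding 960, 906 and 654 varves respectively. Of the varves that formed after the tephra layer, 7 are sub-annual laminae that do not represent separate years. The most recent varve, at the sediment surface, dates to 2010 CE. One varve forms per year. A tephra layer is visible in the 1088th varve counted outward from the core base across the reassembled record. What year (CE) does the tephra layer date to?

585 CE

Total varves = 960 + 906 + 654 = 2520.
The tephra layer sits at varve 1088 from the core base, so 2520 − 1088 = 1432 varves formed after it.
Removing the 7 false varves leaves 1432 − 7 = 1425 true varves beyond the tephra layer.
Counting back 1425 years from 2010 CE places the tephra layer in 2010 − 1425 = 585 CE.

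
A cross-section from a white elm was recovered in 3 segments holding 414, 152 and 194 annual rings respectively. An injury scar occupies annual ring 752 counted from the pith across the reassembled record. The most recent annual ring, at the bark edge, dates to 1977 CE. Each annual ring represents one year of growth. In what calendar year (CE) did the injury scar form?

1969 CE

Total annual rings = 414 + 152 + 194 = 760.
Between annual ring 752 and the bark edge there are 760 − 752 = 8 annual rings.
Counting back 8 years from 1977 CE places the injury scar in 1977 − 8 = 1969 CE.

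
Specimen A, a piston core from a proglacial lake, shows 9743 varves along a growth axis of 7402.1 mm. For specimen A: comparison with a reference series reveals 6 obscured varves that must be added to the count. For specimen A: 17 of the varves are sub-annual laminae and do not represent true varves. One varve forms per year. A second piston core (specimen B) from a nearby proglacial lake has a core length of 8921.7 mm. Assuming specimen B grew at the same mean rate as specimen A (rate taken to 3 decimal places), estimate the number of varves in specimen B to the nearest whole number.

11724 varves

Specimen A: true varve count = 9743 − 17 + 6 = 9732.
A: Mean rate = 7402.1 mm / 9732 years ≈ 0.761 mm/year.
For B, 8921.7 / 0.761 = 11723.65 years ≈ 11724 varves.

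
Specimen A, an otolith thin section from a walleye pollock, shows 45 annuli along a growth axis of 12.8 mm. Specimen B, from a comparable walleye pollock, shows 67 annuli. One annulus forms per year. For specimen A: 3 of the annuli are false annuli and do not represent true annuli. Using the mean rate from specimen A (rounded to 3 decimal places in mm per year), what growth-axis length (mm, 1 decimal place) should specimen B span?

Specimen A: correcting the raw count gives 45 − 3 = 42 true annuli.
A: 12.8 mm over 42 years gives 12.8 / 42 ≈ 0.305 mm/yr.
For B, 0.305 mm/year × 67 years = 20.4 mm.

20.4 mm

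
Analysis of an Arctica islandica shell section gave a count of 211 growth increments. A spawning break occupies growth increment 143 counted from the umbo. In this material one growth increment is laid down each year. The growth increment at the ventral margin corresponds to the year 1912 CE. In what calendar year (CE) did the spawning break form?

1844 CE

Between growth increment 143 and the ventral margin there are 211 − 143 = 68 growth increments.
The growth increment at the ventral margin is 1912 CE, so the spawning break dates to 1912 − 68 = 1844 CE.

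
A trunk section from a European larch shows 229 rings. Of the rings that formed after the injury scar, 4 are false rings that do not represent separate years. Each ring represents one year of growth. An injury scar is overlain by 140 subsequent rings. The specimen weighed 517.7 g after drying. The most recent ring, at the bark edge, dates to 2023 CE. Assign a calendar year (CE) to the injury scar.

There are 140 rings younger than the injury scar.
140 − 4 false = 136 true rings after the injury scar.
Counting back 136 years from 2023 CE places the injury scar in 2023 − 136 = 1887 CE.

1887 CE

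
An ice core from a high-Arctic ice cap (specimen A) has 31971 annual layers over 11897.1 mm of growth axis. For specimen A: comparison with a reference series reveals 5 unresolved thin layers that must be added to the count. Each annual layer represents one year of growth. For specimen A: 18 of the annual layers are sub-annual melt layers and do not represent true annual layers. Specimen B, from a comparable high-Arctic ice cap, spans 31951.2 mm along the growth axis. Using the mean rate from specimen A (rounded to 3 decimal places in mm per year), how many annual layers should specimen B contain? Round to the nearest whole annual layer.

Specimen A: true annual layer count = 31971 − 18 + 5 = 31958.
A: 11897.1 mm over 31958 years gives 11897.1 / 31958 ≈ 0.372 mm per year.
Specimen B: 31951.2 mm / 0.372 mm per year = 85890.32 years ≈ 85890 annual layers.

85890 annual layers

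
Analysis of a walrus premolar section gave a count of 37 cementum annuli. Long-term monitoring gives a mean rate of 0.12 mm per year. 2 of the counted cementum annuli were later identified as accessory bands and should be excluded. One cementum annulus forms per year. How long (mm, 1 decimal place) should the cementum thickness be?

True cementum annulus count = 37 − 2 = 35.
Length ≈ 0.12 × 35 = 4.2 mm.

4.2 mm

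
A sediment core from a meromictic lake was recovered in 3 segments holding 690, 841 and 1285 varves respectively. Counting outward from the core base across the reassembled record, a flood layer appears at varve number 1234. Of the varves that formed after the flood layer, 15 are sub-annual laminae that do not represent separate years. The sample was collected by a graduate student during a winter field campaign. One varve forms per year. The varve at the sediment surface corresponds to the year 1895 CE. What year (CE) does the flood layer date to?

Total varves = 690 + 841 + 1285 = 2816.
Between varve 1234 and the sediment surface there are 2816 − 1234 = 1582 varves.
Excluding 15 false varves: 1582 − 15 = 1567.
The varve at the sediment surface is 1895 CE, so the flood layer dates to 1895 − 1567 = 328 CE.

328 CE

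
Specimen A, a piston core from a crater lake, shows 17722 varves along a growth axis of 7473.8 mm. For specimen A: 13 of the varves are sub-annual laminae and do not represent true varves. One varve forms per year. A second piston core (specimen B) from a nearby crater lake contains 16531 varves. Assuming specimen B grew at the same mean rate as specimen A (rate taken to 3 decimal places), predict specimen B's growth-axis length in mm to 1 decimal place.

6976.1 mm

Specimen A: adjusted count: 17722 − 13 = 17709 varves.
A: Extension rate ≈ 7473.8 / 17709 = 0.422 mm/yr.
B's length ≈ 0.422 × 16531 = 6976.1 mm.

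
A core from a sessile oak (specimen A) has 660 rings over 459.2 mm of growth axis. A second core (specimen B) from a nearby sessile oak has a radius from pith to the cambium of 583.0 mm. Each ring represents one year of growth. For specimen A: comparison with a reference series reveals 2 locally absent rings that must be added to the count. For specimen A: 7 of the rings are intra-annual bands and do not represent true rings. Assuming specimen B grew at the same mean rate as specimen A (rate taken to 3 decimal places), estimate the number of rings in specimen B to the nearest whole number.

Specimen A: after corrections the count is 660 − 7 + 2 = 655 rings.
A: Extension rate ≈ 459.2 / 655 = 0.701 mm per year.
For B, 583.0 / 0.701 = 831.67 years ≈ 832 rings.

832 rings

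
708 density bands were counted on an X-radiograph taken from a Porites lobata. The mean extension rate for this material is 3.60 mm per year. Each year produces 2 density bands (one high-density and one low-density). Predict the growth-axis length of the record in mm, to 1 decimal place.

1274.4 mm

With 2 density bands per year, 708 / 2 = 354 years.
Predicted length = 3.60 mm/year × 354 years = 1274.4 mm.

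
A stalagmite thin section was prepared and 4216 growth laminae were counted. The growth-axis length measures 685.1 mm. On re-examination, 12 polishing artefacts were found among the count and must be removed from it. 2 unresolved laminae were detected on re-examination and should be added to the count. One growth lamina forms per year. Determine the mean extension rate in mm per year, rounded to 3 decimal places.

0.163 mm per year

Adjusted count: 4216 − 12 + 2 = 4206 growth laminae.
Mean rate = 685.1 mm / 4206 years ≈ 0.163 mm per year.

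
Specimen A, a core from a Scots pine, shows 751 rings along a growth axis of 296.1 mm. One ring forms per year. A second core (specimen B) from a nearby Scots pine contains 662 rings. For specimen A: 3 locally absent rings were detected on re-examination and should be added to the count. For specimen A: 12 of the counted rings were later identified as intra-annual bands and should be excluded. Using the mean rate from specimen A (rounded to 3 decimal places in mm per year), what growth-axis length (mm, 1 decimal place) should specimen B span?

264.1 mm

Specimen A: correcting the raw count gives 751 − 12 + 3 = 742 true rings.
A: Mean rate = 296.1 mm / 742 years ≈ 0.399 mm per year.
Length of B = 0.399 × 662 = 264.1 mm.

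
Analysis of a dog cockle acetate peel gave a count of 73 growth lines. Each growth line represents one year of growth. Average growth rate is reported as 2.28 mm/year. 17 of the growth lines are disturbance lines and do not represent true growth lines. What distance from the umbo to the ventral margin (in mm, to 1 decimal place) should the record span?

127.7 mm

Correcting the raw count gives 73 − 17 = 56 true growth lines.
56 years at 2.28 mm/year gives 2.28 × 56 = 127.7 mm.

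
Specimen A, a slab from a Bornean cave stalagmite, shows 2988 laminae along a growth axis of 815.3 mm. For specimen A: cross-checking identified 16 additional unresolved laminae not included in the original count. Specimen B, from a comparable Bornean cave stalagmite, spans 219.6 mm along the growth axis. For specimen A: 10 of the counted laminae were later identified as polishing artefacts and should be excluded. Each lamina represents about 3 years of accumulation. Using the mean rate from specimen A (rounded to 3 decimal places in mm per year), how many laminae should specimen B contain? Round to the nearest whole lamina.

804 laminae

Specimen A: after corrections the count is 2988 − 10 + 16 = 2994 laminae.
Specimen A: 2994 laminae at 3 years each span 2994 × 3 = 8982 years.
A: Extension rate ≈ 815.3 / 8982 = 0.091 mm/yr.
Specimen B: 219.6 mm / 0.091 mm per year = 2413.19 years; at 3 years per lamina that is 2413.19 / 3 ≈ 804 laminae.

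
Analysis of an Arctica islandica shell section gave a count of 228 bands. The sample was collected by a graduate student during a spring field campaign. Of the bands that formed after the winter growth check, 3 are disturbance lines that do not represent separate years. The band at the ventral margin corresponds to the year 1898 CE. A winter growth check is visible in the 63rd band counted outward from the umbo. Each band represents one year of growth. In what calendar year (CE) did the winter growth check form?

Between band 63 and the ventral margin there are 228 − 63 = 165 bands.
Excluding 3 false bands: 165 − 3 = 162.
Counting back 162 years from 1898 CE places the winter growth check in 1898 − 162 = 1736 CE.

1736 CE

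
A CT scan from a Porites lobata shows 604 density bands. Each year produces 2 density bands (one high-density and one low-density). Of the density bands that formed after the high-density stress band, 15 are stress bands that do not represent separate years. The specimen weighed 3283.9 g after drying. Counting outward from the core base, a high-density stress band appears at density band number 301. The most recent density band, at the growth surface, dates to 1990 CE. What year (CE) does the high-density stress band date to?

1846 CE

604 − 301 = 303 density bands lie beyond the high-density stress band toward the growth surface.
303 − 15 false = 288 true density bands after the high-density stress band.
Dividing by 2 density bands per year: 288 / 2 = 144 years.
The density band at the growth surface is 1990 CE, so the high-density stress band dates to 1990 − 144 = 1846 CE.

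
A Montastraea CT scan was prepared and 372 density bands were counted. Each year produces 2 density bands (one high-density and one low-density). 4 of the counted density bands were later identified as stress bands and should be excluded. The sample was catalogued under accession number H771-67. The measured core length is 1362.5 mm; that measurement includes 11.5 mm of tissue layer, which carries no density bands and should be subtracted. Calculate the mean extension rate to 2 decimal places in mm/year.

7.34 mm/year

Correcting the raw count gives 372 − 4 = 368 true density bands.
With 2 density bands per year, 368 / 2 = 184 years.
Net length = 1362.5 − 11.5 = 1351.0 mm.
Mean rate = 1351.0 mm / 184 years ≈ 7.34 mm/year.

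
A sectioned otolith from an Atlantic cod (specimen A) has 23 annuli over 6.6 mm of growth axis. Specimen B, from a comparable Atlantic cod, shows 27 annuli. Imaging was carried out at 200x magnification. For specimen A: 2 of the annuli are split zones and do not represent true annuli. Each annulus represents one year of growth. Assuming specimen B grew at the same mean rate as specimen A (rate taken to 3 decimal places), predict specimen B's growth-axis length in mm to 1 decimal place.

8.5 mm

Specimen A: after corrections the count is 23 − 2 = 21 annuli.
A: Extension rate ≈ 6.6 / 21 = 0.314 mm per year.
Length of B = 0.314 × 27 = 8.5 mm.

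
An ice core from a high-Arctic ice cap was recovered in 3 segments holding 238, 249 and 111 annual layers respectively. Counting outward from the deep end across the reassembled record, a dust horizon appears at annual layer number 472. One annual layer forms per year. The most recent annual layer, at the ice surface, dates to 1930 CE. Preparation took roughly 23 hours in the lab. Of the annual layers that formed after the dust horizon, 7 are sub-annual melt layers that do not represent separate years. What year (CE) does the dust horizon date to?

Total annual layers = 238 + 249 + 111 = 598.
598 − 472 = 126 annual layers lie beyond the dust horizon toward the ice surface.
126 − 7 false = 119 true annual layers after the dust horizon.
1930 − 119 = 1811 CE.

1811 CE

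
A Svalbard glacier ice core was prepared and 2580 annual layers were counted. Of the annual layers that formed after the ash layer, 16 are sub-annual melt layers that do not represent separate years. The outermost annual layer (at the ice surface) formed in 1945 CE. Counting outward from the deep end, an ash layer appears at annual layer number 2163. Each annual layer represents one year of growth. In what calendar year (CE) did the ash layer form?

2580 − 2163 = 417 annual layers lie beyond the ash layer toward the ice surface.
Excluding 16 false annual layers: 417 − 16 = 401.
1945 − 401 = 1544 CE.

1544 CE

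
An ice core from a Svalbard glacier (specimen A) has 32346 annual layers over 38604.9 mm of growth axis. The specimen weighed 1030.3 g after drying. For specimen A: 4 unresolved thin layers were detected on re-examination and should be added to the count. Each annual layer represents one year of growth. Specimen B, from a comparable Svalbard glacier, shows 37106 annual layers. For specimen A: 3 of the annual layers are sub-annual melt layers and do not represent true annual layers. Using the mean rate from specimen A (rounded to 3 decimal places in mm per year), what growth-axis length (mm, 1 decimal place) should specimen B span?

Specimen A: correcting the raw count gives 32346 − 3 + 4 = 32347 true annual layers.
A: Extension rate ≈ 38604.9 / 32347 = 1.193 mm per year.
For B, 1.193 mm/year × 37106 years = 44267.5 mm.

44267.5 mm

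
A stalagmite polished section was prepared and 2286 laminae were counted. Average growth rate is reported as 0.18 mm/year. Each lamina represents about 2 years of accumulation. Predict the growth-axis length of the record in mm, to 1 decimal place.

2286 laminae at 2 years each span 2286 × 2 = 4572 years.
Length ≈ 0.18 × 4572 = 823.0 mm.

823.0 mm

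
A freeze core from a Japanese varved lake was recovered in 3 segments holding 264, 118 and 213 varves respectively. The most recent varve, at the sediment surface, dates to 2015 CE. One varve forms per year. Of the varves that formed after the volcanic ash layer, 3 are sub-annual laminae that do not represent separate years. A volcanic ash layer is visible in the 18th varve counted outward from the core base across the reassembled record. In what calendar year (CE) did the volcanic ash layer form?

1441 CE

Total varves = 264 + 118 + 213 = 595.
Between varve 18 and the sediment surface there are 595 − 18 = 577 varves.
Removing the 3 false varves leaves 577 − 3 = 574 true varves beyond the volcanic ash layer.
The varve at the sediment surface is 2015 CE, so the volcanic ash layer dates to 2015 − 574 = 1441 CE.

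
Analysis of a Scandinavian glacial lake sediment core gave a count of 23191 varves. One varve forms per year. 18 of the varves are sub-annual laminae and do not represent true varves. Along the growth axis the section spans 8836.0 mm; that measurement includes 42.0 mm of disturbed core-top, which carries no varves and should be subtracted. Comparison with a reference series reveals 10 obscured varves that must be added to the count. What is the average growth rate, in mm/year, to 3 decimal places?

After corrections the count is 23191 − 18 + 10 = 23183 varves.
Removing the 42.0 mm offcut leaves 8836.0 − 42.0 = 8794.0 mm.
Extension rate ≈ 8794.0 / 23183 = 0.379 mm/year.

0.379 mm/year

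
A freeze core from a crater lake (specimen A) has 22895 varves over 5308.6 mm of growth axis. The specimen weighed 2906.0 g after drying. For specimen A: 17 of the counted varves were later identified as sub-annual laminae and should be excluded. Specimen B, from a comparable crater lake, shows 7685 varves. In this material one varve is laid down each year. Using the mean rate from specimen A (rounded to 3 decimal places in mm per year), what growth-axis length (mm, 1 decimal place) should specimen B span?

1782.9 mm

Specimen A: adjusted count: 22895 − 17 = 22878 varves.
A: 5308.6 mm over 22878 years gives 5308.6 / 22878 ≈ 0.232 mm/year.
Length of B = 0.232 × 7685 = 1782.9 mm.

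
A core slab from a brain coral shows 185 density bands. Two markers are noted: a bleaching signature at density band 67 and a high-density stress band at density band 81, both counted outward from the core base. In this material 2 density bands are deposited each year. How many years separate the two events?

7 years

Separation: 81 − 67 = 14 density bands.
14 density bands at 2 per year is 14 / 2 = 7 years.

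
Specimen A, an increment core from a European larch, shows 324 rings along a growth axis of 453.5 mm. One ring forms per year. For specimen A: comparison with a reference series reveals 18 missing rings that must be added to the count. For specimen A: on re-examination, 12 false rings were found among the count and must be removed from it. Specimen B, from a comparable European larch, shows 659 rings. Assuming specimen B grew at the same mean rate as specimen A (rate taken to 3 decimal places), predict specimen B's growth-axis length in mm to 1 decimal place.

Specimen A: adjusted count: 324 − 12 + 18 = 330 rings.
A: Mean rate = 453.5 mm / 330 years ≈ 1.374 mm/yr.
Length of B = 1.374 × 659 = 905.5 mm.

905.5 mm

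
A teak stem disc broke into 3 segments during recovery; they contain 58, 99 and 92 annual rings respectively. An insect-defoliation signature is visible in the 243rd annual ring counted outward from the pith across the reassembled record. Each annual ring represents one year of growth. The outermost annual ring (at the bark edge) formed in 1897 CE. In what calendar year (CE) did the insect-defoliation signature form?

1891 CE

Total annual rings = 58 + 99 + 92 = 249.
Between annual ring 243 and the bark edge there are 249 − 243 = 6 annual rings.
1897 − 6 = 1891 CE.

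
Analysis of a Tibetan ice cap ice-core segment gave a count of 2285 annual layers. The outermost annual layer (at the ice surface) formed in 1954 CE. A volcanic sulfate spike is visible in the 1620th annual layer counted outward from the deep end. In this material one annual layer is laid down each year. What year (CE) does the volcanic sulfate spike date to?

1289 CE

Between annual layer 1620 and the ice surface there are 2285 − 1620 = 665 annual layers.
The annual layer at the ice surface is 1954 CE, so the volcanic sulfate spike dates to 1954 − 665 = 1289 CE.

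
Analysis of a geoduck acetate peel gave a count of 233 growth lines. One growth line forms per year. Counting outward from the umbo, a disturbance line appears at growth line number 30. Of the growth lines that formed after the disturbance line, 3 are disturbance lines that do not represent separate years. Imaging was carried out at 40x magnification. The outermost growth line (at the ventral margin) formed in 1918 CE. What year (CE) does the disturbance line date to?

233 − 30 = 203 growth lines lie beyond the disturbance line toward the ventral margin.
203 − 3 false = 200 true growth lines after the disturbance line.
Counting back 200 years from 1918 CE places the disturbance line in 1918 − 200 = 1718 CE.

1718 CE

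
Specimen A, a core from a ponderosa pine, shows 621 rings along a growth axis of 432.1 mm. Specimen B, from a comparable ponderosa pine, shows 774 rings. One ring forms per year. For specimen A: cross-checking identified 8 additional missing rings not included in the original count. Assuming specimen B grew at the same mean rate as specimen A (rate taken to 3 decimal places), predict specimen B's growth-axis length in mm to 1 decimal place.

Specimen A: after corrections the count is 621 + 8 = 629 rings.
A: Mean rate = 432.1 mm / 629 years ≈ 0.687 mm per year.
For B, 0.687 mm/year × 774 years = 531.7 mm.

531.7 mm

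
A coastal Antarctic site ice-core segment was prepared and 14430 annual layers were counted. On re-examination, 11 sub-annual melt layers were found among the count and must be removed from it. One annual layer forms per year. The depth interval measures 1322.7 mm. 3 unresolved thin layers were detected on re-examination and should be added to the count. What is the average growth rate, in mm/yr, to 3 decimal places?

0.092 mm/yr

Correcting the raw count gives 14430 − 11 + 3 = 14422 true annual layers.
Extension rate ≈ 1322.7 / 14422 = 0.092 mm/yr.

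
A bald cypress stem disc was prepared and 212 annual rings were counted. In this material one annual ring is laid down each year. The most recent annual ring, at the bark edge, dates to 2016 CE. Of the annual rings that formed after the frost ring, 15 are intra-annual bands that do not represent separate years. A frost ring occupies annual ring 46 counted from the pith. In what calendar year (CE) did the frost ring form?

1865 CE

Between annual ring 46 and the bark edge there are 212 − 46 = 166 annual rings.
166 − 15 false = 151 true annual rings after the frost ring.
Counting back 151 years from 2016 CE places the frost ring in 2016 − 151 = 1865 CE.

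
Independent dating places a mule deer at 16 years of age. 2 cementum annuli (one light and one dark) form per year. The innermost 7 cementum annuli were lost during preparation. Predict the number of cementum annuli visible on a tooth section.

With 2 cementum annuli per year, 16 years would produce 16 × 2 = 32 cementum annuli.
32 − 7 missed = 25 cementum annuli expected in the prepared section.

25 cementum annuli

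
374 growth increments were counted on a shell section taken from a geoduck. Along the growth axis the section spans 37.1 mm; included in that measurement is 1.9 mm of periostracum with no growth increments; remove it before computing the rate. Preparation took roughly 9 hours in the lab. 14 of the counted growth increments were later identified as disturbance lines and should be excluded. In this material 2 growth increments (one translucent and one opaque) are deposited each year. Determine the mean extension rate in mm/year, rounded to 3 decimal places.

0.196 mm/year

Adjusted count: 374 − 14 = 360 growth increments.
Dividing by 2 growth increments per year: 360 / 2 = 180 years.
Net length = 37.1 − 1.9 = 35.2 mm.
Mean rate = 35.2 mm / 180 years ≈ 0.196 mm/year.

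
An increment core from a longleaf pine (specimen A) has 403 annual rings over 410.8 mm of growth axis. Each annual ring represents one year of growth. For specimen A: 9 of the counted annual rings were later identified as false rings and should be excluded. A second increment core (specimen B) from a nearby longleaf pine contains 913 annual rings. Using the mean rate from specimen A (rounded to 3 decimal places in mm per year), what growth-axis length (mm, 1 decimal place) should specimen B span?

Specimen A: true annual ring count = 403 − 9 = 394.
A: 410.8 mm over 394 years gives 410.8 / 394 ≈ 1.043 mm/yr.
Length of B = 1.043 × 913 = 952.3 mm.

952.3 mm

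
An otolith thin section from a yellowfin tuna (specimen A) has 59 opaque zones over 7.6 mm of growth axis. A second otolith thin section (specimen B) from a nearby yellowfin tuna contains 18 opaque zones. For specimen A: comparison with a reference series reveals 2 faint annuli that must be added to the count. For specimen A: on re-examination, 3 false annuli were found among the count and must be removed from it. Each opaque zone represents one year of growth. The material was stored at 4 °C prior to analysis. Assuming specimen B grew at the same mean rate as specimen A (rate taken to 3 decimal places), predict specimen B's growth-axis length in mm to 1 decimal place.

Specimen A: true opaque zone count = 59 − 3 + 2 = 58.
A: Mean rate = 7.6 mm / 58 years ≈ 0.131 mm/year.
Length of B = 0.131 × 18 = 2.4 mm.

2.4 mm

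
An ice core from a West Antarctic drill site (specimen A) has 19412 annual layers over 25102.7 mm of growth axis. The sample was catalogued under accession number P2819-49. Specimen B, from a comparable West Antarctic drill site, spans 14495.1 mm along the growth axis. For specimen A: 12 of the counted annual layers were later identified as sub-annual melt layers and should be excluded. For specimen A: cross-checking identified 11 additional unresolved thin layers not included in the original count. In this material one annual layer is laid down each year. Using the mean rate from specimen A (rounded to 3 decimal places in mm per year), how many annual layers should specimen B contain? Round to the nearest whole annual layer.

Specimen A: correcting the raw count gives 19412 − 12 + 11 = 19411 true annual layers.
A: Extension rate ≈ 25102.7 / 19411 = 1.293 mm/year.
For B, 14495.1 / 1.293 = 11210.44 years ≈ 11210 annual layers.

11210 annual layers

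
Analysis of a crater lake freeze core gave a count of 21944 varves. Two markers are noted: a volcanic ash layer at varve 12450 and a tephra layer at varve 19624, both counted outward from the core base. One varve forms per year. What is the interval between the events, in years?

7174 years

Separation: 19624 − 12450 = 7174 varves.
That is 7174 years at one varve per year.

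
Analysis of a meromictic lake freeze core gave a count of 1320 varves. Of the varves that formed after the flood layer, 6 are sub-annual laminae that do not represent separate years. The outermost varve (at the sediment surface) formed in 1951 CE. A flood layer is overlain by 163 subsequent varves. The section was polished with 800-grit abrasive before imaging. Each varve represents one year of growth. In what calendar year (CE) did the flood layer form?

1794 CE

There are 163 varves younger than the flood layer.
Removing the 6 false varves leaves 163 − 6 = 157 true varves beyond the flood layer.
The varve at the sediment surface is 1951 CE, so the flood layer dates to 1951 − 157 = 1794 CE.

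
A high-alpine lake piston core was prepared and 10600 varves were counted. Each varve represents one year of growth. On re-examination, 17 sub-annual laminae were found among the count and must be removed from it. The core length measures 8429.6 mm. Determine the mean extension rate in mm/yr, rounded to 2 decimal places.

0.80 mm/yr

True varve count = 10600 − 17 = 10583.
Extension rate ≈ 8429.6 / 10583 = 0.80 mm/yr.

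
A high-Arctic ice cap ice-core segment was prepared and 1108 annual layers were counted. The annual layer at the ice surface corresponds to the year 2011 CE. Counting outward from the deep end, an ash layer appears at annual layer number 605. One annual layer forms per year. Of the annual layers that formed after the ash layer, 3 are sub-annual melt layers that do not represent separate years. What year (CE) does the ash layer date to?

Between annual layer 605 and the ice surface there are 1108 − 605 = 503 annual layers.
503 − 3 false = 500 true annual layers after the ash layer.
Counting back 500 years from 2011 CE places the ash layer in 2011 − 500 = 1511 CE.

1511 CE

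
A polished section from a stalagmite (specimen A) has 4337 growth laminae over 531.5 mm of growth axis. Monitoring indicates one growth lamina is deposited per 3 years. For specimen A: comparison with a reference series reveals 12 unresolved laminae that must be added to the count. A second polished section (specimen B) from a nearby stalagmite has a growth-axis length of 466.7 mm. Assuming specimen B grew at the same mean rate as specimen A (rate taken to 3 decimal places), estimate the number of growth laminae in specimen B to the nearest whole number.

Specimen A: correcting the raw count gives 4337 + 12 = 4349 true growth laminae.
Specimen A: at 3 years per growth lamina, 4349 × 3 = 13047 years.
A: Extension rate ≈ 531.5 / 13047 = 0.041 mm per year.
Specimen B: 466.7 mm / 0.041 mm per year = 11382.93 years; at 3 years per growth lamina that is 11382.93 / 3 ≈ 3794 growth laminae.

3794 growth laminae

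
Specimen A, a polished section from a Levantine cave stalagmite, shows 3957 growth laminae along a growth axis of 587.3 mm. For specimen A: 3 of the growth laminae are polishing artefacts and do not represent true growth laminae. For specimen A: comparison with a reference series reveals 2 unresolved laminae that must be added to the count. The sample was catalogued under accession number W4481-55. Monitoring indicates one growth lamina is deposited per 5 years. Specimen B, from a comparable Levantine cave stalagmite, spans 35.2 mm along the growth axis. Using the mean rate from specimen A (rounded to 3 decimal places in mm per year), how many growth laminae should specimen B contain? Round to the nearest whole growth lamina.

235 growth laminae

Specimen A: correcting the raw count gives 3957 − 3 + 2 = 3956 true growth laminae.
Specimen A: 3956 growth laminae at 5 years each span 3956 × 5 = 19780 years.
A: Extension rate ≈ 587.3 / 19780 = 0.030 mm/yr.
B spans 35.2 / 0.030 = 1173.33 years; at 5 years per growth lamina that is 1173.33 / 5 ≈ 235 growth laminae.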